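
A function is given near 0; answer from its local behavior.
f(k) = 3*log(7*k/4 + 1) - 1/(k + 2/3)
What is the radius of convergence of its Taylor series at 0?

Denominator factor (k + 2/3): pole of order 1 at -2/3, modulus 2/3.
Branch term (3)*log(1 - k/(-4/7)): its argument vanishes at k = -4/7, a logarithmic branch point, modulus 4/7.
The radius of convergence is the smallest modulus among the singular points: 4/7.

The radius of convergence is 4/7.


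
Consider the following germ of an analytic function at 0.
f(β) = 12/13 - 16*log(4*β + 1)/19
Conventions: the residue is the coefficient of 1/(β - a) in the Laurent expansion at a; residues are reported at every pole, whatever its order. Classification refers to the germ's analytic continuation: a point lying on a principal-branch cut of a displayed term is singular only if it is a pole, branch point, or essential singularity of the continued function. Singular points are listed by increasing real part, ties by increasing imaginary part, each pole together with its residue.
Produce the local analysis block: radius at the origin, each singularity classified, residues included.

Radius of convergence at 0: 1/4.
At -1/4: a logarithmic branch point.

Branch term (-16/19)*log(1 - β/(-1/4)): its argument vanishes at β = -1/4, a logarithmic branch point, modulus 1/4.
The radius of convergence is the smallest modulus among the singular points: 1/4.


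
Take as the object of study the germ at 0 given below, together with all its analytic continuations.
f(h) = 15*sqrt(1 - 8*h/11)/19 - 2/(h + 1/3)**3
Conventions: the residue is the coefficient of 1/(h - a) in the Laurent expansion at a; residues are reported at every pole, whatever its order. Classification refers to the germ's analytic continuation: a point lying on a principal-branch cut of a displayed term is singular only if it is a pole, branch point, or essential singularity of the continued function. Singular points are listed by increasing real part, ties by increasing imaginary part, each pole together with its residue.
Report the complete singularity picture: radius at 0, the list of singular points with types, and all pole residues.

Denominator factor (h + 1/3)^3: pole of order 3 at -1/3, modulus 1/3.
Branch term (15/19)*sqrt(1 - h/(11/8)): its argument vanishes at h = 11/8, a square-root branch point, modulus 11/8.
The radius of convergence is the smallest modulus among the singular points: 1/3.
The branch term is analytic at -1/3 and contributes nothing to the residue; only the rational part matters.
At the order-3 pole -1/3 set g(h) = (h - (-1/3))^3*(rational part) = -2.
Order-3 pole: residue = g''(a)/2; g''(-1/3) = 0, so the residue is 0.
List the singular points by increasing real part (a conjugate pair: the negative imaginary part first).

Radius of convergence at 0: 1/3.
At -1/3: a pole of order 3; residue 0.
At 11/8: an algebraic (square-root) branch point.


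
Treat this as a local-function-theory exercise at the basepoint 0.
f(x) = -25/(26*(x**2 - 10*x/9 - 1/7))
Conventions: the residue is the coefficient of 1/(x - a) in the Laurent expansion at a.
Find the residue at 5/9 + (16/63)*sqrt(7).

The factor x**2 - 10*x/9 - 1/7 splits as (x - a)(x - a') with a = 5/9 + (16/63)*sqrt(7), a' = 5/9 - (16/63)*sqrt(7). At the order-1 pole a set g(x) = (x - a)*f(x) = [-25/26] / (x - a').
Simple pole: residue = g(a) at a = 5/9 + (16/63)*sqrt(7), which is -(225/832)*sqrt(7).

The residue is -(225/832)*sqrt(7).


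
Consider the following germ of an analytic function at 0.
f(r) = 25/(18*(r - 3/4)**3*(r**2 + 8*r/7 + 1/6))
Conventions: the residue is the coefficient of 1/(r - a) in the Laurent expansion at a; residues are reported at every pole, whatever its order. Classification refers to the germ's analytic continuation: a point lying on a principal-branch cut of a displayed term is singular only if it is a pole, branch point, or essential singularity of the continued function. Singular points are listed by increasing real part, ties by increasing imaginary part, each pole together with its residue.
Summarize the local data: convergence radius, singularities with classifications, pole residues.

Denominator factor (r**2 + 8*r/7 + 1/6): discriminant 94/147, real irrational roots -4/7 + (1/42)*sqrt(282) and -4/7 - (1/42)*sqrt(282); poles of order 1, moduli 4/7 - (1/42)*sqrt(282) and 4/7 + (1/42)*sqrt(282).
Denominator factor (r - 3/4)^3: pole of order 3 at 3/4, modulus 3/4.
The radius of convergence is the smallest modulus among the singular points: 4/7 - (1/42)*sqrt(282).
The factor r**2 + 8*r/7 + 1/6 splits as (r - a)(r - a') with a = -4/7 - (1/42)*sqrt(282), a' = -4/7 + (1/42)*sqrt(282). At the order-1 pole a set g(r) = (r - a)*f(r) = [25/(18*(r - 3/4)**3)] / (r - a').
Simple pole: residue = g(a) at a = -4/7 - (1/42)*sqrt(282), which is -142206400/151419437 + (542346000/7116713539)*sqrt(282).
The factor r**2 + 8*r/7 + 1/6 splits as (r - a)(r - a') with a = -4/7 + (1/42)*sqrt(282), a' = -4/7 - (1/42)*sqrt(282). At the order-1 pole a set g(r) = (r - a)*f(r) = [25/(18*(r - 3/4)**3)] / (r - a').
Simple pole: residue = g(a) at a = -4/7 + (1/42)*sqrt(282), which is -142206400/151419437 - (542346000/7116713539)*sqrt(282).
At the order-3 pole 3/4 set g(r) = (r - (3/4))^3*f(r) = 25/(18*(r**2 + 8*r/7 + 1/6)).
Order-3 pole: residue = g''(a)/2; g''(3/4) = 568825600/151419437, so the residue is 284412800/151419437.
List the singular points by increasing real part (a conjugate pair: the negative imaginary part first).

Radius of convergence at 0: 4/7 - (1/42)*sqrt(282).
At -4/7 - (1/42)*sqrt(282): a pole of order 1; residue -142206400/151419437 + (542346000/7116713539)*sqrt(282).
At -4/7 + (1/42)*sqrt(282): a pole of order 1; residue -142206400/151419437 - (542346000/7116713539)*sqrt(282).
At 3/4: a pole of order 3; residue 284412800/151419437.


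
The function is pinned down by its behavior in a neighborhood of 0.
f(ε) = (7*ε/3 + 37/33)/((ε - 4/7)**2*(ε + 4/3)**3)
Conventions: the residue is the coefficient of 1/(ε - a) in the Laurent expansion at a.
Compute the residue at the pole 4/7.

At the order-2 pole 4/7 set g(ε) = (ε - (4/7))^2*f(ε) = (7*ε/3 + 37/33)/(ε + 4/3)**3.
Order-2 pole: residue = g'(a); g'(4/7) = -6245001/28160000, so the residue is -6245001/28160000.

The residue is -6245001/28160000.


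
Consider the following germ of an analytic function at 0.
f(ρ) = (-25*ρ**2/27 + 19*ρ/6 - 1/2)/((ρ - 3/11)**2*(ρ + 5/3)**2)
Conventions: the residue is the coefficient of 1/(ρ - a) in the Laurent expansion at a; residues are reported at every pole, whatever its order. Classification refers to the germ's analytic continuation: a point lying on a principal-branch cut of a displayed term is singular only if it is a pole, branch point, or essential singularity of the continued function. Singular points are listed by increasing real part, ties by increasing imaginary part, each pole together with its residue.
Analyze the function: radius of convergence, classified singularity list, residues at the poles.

Radius of convergence at 0: 3/11.
At -5/3: a pole of order 2; residue -82159/131072.
At 3/11: a pole of order 2; residue 82159/131072.

Denominator factor (ρ + 5/3)^2: pole of order 2 at -5/3, modulus 5/3.
Denominator factor (ρ - 3/11)^2: pole of order 2 at 3/11, modulus 3/11.
The radius of convergence is the smallest modulus among the singular points: 3/11.
At the order-2 pole -5/3 set g(ρ) = (ρ - (-5/3))^2*f(ρ) = (-25*ρ**2/27 + 19*ρ/6 - 1/2)/(ρ - 3/11)**2.
Order-2 pole: residue = g'(a); g'(-5/3) = -82159/131072, so the residue is -82159/131072.
At the order-2 pole 3/11 set g(ρ) = (ρ - (3/11))^2*f(ρ) = (-25*ρ**2/27 + 19*ρ/6 - 1/2)/(ρ + 5/3)**2.
Order-2 pole: residue = g'(a); g'(3/11) = 82159/131072, so the residue is 82159/131072.
List the singular points by increasing real part (a conjugate pair: the negative imaginary part first).


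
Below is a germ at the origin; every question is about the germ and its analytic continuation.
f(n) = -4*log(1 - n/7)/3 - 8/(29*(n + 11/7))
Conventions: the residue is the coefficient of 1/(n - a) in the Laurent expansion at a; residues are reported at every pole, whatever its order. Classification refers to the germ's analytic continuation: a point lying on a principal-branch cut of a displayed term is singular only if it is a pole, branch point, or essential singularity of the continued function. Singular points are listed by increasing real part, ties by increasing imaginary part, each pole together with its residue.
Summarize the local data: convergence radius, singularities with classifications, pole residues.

Denominator factor (n + 11/7): pole of order 1 at -11/7, modulus 11/7.
Branch term (-4/3)*log(1 - n/(7)): its argument vanishes at n = 7, a logarithmic branch point, modulus 7.
The radius of convergence is the smallest modulus among the singular points: 11/7.
The branch term is analytic at -11/7 and contributes nothing to the residue; only the rational part matters.
At the order-1 pole -11/7 set g(n) = (n - (-11/7))*(rational part) = -8/29.
Simple pole: residue = g(a) at a = -11/7, which is -8/29.
List the singular points by increasing real part (a conjugate pair: the negative imaginary part first).

Radius of convergence at 0: 11/7.
At -11/7: a pole of order 1; residue -8/29.
At 7: a logarithmic branch point.


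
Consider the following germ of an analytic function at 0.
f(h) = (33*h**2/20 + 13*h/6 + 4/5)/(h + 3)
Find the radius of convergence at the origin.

The radius of convergence is 3.

Denominator factor (h + 3): pole of order 1 at -3, modulus 3.
The radius of convergence is the smallest modulus among the singular points: 3.


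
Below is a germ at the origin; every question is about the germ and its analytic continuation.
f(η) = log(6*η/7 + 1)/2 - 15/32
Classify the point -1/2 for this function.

The point is a regular point.

There is no denominator, hence no pole anywhere.
Branch term log(1 - η/(-7/6)): argument at -1/2 is 4/7, nonzero, so -1/2 is not its branch point (a point on a principal cut is still regular for the continued germ).
So the germ continues analytically to -1/2.


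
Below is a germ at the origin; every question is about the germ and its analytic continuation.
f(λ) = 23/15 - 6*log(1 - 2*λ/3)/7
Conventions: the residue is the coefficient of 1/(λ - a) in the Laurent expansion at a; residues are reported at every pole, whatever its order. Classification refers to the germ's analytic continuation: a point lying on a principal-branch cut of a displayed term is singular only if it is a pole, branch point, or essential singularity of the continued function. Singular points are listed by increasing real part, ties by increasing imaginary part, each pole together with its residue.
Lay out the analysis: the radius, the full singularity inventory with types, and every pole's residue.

Radius of convergence at 0: 3/2.
At 3/2: a logarithmic branch point.

Branch term (-6/7)*log(1 - λ/(3/2)): its argument vanishes at λ = 3/2, a logarithmic branch point, modulus 3/2.
The radius of convergence is the smallest modulus among the singular points: 3/2.


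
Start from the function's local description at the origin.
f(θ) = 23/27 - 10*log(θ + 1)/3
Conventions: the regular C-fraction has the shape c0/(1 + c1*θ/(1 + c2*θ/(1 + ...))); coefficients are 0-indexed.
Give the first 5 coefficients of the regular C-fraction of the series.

The regular C-fraction coefficients are [23/27, 90/23, -157/46, -23/942, 247/471].

Taylor coefficients (expand at 0): a_0 = 23/27, a_1 = -10/3, a_2 = 5/3, a_3 = -10/9, a_4 = 5/6.
c0 = a_0 = 23/27. Peel one level at a time: if S = 1 + c*θ/S' with S'(0) = 1, then c is the θ-coefficient of S and S' = c*θ/(S - 1).
S_1 = c0/f = 1 + (90/23)*θ + (7065/529)*θ^2 + ...; c1 = 90/23.
S_2 = c1*θ/(S_1 - 1) = 1 + (-157/46)*θ + (-1/12)*θ^2 + ...; c2 = -157/46.
S_3 = c2*θ/(S_2 - 1) = 1 + (-23/942)*θ + (5681/443682)*θ^2 + ...; c3 = -23/942.
S_4 = c3*θ/(S_3 - 1) = 1 + (247/471)*θ + ...; c4 = 247/471.


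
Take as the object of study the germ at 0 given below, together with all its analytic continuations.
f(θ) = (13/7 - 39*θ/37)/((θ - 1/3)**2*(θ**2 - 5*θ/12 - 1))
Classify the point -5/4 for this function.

Denominator factors: θ**2 - 5*θ/12 - 1 = 13/12 at θ = -5/4; θ - 1/3 = -19/12 at θ = -5/4 — none vanishes.
So the germ continues analytically to -5/4.

The point is a regular point.


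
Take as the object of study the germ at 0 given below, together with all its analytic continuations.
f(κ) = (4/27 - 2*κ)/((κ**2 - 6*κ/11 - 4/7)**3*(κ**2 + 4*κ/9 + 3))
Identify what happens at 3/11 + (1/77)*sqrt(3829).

The denominator factor κ**2 - 6*κ/11 - 4/7 vanishes at 3/11 + (1/77)*sqrt(3829) and appears to the power 3; the numerator there equals -118/297 - (2/77)*sqrt(3829), nonzero, and no other factor vanishes.
Hence a pole whose order is the multiplicity, 3.

The point is a pole of order 3.


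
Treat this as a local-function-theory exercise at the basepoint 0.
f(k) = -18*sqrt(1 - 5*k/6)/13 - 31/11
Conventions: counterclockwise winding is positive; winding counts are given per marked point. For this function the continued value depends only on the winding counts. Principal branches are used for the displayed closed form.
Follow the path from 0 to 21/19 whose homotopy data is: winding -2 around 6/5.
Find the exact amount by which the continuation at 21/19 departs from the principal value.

The rational part is single-valued and drops out of the difference; each branch term changes only by its own monodromy.
(-18/13)*sqrt(1 - k/(6/5)): winding -2 is even, the square root returns to the same sheet, contribution 0.
Summing the contributions at k = 21/19 gives 0.

Continued minus principal equals 0.


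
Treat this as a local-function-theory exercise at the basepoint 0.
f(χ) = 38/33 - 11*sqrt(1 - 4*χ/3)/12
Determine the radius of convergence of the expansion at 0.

Branch term (-11/12)*sqrt(1 - χ/(3/4)): its argument vanishes at χ = 3/4, a square-root branch point, modulus 3/4.
The radius of convergence is the smallest modulus among the singular points: 3/4.

The radius of convergence is 3/4.


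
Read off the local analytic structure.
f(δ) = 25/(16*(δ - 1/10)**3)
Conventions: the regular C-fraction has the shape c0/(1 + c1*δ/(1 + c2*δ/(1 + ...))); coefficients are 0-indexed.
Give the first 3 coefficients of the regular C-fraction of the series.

The regular C-fraction coefficients are [-3125/2, -30, 10].

Taylor coefficients (expand at 0): a_0 = -3125/2, a_1 = -46875, a_2 = -937500.
c0 = a_0 = -3125/2. Peel one level at a time: if S = 1 + c*δ/S' with S'(0) = 1, then c is the δ-coefficient of S and S' = c*δ/(S - 1).
S_1 = c0/f = 1 + (-30)*δ + (300)*δ^2 + ...; c1 = -30.
S_2 = c1*δ/(S_1 - 1) = 1 + (10)*δ + ...; c2 = 10.


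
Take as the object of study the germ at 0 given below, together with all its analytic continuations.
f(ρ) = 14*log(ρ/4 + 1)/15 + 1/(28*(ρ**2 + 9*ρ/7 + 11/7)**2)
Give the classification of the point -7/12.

The point is a regular point.

Denominator factors: ρ**2 + 9*ρ/7 + 11/7 = 1171/1008 at ρ = -7/12 — none vanishes.
Branch term log(1 - ρ/(-4)): argument at -7/12 is 41/48, nonzero, so -7/12 is not its branch point (a point on a principal cut is still regular for the continued germ).
So the germ continues analytically to -7/12.


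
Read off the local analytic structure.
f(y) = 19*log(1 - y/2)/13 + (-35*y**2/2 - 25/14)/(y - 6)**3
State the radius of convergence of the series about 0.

Denominator factor (y - 6)^3: pole of order 3 at 6, modulus 6.
Branch term (19/13)*log(1 - y/(2)): its argument vanishes at y = 2, a logarithmic branch point, modulus 2.
The radius of convergence is the smallest modulus among the singular points: 2.

The radius of convergence is 2.


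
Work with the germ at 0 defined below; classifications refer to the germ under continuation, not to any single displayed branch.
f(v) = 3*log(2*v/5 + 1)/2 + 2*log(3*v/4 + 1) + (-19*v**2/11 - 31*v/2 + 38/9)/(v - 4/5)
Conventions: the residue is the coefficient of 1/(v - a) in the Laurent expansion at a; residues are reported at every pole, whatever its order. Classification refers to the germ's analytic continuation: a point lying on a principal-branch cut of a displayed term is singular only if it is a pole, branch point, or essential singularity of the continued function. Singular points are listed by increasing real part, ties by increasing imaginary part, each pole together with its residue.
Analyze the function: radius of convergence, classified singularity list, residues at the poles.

Denominator factor (v - 4/5): pole of order 1 at 4/5, modulus 4/5.
Branch term (3/2)*log(1 - v/(-5/2)): its argument vanishes at v = -5/2, a logarithmic branch point, modulus 5/2.
Branch term (2)*log(1 - v/(-4/3)): its argument vanishes at v = -4/3, a logarithmic branch point, modulus 4/3.
The radius of convergence is the smallest modulus among the singular points: 4/5.
The branch terms are analytic at 4/5 and contribute nothing to the residue; only the rational part matters.
At the order-1 pole 4/5 set g(v) = (v - (4/5))*(rational part) = -19*v**2/11 - 31*v/2 + 38/9.
Simple pole: residue = g(a) at a = 4/5, which is -22976/2475.
List the singular points by increasing real part (a conjugate pair: the negative imaginary part first).

Radius of convergence at 0: 4/5.
At -5/2: a logarithmic branch point.
At -4/3: a logarithmic branch point.
At 4/5: a pole of order 1; residue -22976/2475.


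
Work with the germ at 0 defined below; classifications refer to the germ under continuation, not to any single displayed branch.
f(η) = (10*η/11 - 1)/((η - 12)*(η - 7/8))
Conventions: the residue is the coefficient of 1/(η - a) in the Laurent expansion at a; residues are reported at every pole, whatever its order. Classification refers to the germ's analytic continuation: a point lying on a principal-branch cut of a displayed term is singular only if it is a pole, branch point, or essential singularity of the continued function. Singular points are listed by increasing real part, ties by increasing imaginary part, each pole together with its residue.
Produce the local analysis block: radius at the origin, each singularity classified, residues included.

Denominator factor (η - 7/8): pole of order 1 at 7/8, modulus 7/8.
Denominator factor (η - 12): pole of order 1 at 12, modulus 12.
The radius of convergence is the smallest modulus among the singular points: 7/8.
At the order-1 pole 7/8 set g(η) = (η - (7/8))*f(η) = (10*η/11 - 1)/(η - 12).
Simple pole: residue = g(a) at a = 7/8, which is 18/979.
At the order-1 pole 12 set g(η) = (η - (12))*f(η) = (10*η/11 - 1)/(η - 7/8).
Simple pole: residue = g(a) at a = 12, which is 872/979.
List the singular points by increasing real part (a conjugate pair: the negative imaginary part first).

Radius of convergence at 0: 7/8.
At 7/8: a pole of order 1; residue 18/979.
At 12: a pole of order 1; residue 872/979.


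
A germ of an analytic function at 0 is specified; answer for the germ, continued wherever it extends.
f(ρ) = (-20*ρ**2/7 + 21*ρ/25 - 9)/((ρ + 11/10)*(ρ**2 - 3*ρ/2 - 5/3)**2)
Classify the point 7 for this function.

Denominator factors: ρ**2 - 3*ρ/2 - 5/3 = 221/6 at ρ = 7; ρ + 11/10 = 81/10 at ρ = 7 — none vanishes.
So the germ continues analytically to 7.

The point is a regular point.


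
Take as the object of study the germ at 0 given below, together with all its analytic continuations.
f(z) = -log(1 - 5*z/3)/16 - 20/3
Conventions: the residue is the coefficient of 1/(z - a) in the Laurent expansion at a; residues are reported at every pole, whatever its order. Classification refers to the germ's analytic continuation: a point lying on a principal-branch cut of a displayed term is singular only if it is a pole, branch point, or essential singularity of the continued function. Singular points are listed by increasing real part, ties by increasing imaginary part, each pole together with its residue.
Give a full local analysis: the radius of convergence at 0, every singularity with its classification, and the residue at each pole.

Branch term (-1/16)*log(1 - z/(3/5)): its argument vanishes at z = 3/5, a logarithmic branch point, modulus 3/5.
The radius of convergence is the smallest modulus among the singular points: 3/5.

Radius of convergence at 0: 3/5.
At 3/5: a logarithmic branch point.


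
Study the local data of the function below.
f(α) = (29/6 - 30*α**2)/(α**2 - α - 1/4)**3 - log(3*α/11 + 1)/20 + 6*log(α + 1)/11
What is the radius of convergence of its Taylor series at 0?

Denominator factor (α**2 - α - 1/4)^3: discriminant 2, real irrational roots 1/2 + (1/2)*sqrt(2) and 1/2 - (1/2)*sqrt(2); poles of order 3, moduli 1/2 + (1/2)*sqrt(2) and -1/2 + (1/2)*sqrt(2).
Branch term (6/11)*log(1 - α/(-1)): its argument vanishes at α = -1, a logarithmic branch point, modulus 1.
Branch term (-1/20)*log(1 - α/(-11/3)): its argument vanishes at α = -11/3, a logarithmic branch point, modulus 11/3.
The radius of convergence is the smallest modulus among the singular points: -1/2 + (1/2)*sqrt(2).

The radius of convergence is -1/2 + (1/2)*sqrt(2).


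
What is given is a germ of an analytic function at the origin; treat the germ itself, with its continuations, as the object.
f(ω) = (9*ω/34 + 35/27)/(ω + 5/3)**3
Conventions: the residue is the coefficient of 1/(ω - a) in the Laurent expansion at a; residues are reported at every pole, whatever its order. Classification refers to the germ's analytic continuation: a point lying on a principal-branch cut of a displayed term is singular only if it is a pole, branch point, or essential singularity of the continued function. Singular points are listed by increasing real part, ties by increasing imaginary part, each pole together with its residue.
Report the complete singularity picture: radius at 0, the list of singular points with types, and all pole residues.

Denominator factor (ω + 5/3)^3: pole of order 3 at -5/3, modulus 5/3.
The radius of convergence is the smallest modulus among the singular points: 5/3.
At the order-3 pole -5/3 set g(ω) = (ω - (-5/3))^3*f(ω) = 9*ω/34 + 35/27.
Order-3 pole: residue = g''(a)/2; g''(-5/3) = 0, so the residue is 0.

Radius of convergence at 0: 5/3.
At -5/3: a pole of order 3; residue 0.


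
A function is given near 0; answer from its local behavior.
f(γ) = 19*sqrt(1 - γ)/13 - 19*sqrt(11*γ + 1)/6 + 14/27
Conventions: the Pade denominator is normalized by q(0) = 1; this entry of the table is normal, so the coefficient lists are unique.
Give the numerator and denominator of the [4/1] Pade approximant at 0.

Taylor coefficients needed (expand at 0): a_0 = -833/702, a_1 = -2831/156, a_2 = 29773/624, a_3 = -328871/1248, a_4 = 18081065/9984, a_5 = -278457977/19968.
Write the denominator as Q(γ) = 1 + q1*γ. Requiring Q*f - P = O(γ^6) with deg P <= 4 kills the coefficients of γ^5..γ^5 in Q*f:
  γ^5: a_5 + q1*a_4 = 0, i.e. -278457977/19968 + (18081065/9984)*q1 = 0.
Solving this linear system: q1 = 14655683/1903270.
The numerator is Q*f truncated at degree 4: P0 = a_0 = -833/702; P1 = a_1 + q1*a_0 = -9113723026/334023885; P2 = a_2 + q1*a_1 = -18215816097/197940080; P3 = a_3 + q1*a_2 = 61689247937/593820240; P4 = a_4 + q1*a_3 = -690914068099/3167041280.

The Pade approximant has numerator coefficients [-833/702, -9113723026/334023885, -18215816097/197940080, 61689247937/593820240, -690914068099/3167041280]; denominator coefficients [1, 14655683/1903270].


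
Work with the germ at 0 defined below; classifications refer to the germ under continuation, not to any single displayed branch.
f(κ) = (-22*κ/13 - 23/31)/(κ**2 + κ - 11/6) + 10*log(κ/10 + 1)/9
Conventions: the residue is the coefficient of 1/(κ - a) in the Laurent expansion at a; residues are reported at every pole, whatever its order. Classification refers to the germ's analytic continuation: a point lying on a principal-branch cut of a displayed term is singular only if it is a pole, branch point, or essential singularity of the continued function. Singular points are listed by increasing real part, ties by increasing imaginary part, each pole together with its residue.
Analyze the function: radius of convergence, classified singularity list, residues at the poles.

Radius of convergence at 0: -1/2 + (5/6)*sqrt(3).
At -10: a logarithmic branch point.
At -1/2 - (5/6)*sqrt(3): a pole of order 1; residue -11/13 - (42/2015)*sqrt(3).
At -1/2 + (5/6)*sqrt(3): a pole of order 1; residue -11/13 + (42/2015)*sqrt(3).

Denominator factor (κ**2 + κ - 11/6): discriminant 25/3, real irrational roots -1/2 + (5/6)*sqrt(3) and -1/2 - (5/6)*sqrt(3); poles of order 1, moduli -1/2 + (5/6)*sqrt(3) and 1/2 + (5/6)*sqrt(3).
Branch term (10/9)*log(1 - κ/(-10)): its argument vanishes at κ = -10, a logarithmic branch point, modulus 10.
The radius of convergence is the smallest modulus among the singular points: -1/2 + (5/6)*sqrt(3).
The branch term is analytic at -1/2 - (5/6)*sqrt(3) and contributes nothing to the residue; only the rational part matters.
The factor κ**2 + κ - 11/6 splits as (κ - a)(κ - a') with a = -1/2 - (5/6)*sqrt(3), a' = -1/2 + (5/6)*sqrt(3). At the order-1 pole a set g(κ) = (κ - a)*(rational part) = [-22*κ/13 - 23/31] / (κ - a').
Simple pole: residue = g(a) at a = -1/2 - (5/6)*sqrt(3), which is -11/13 - (42/2015)*sqrt(3).
The branch term is analytic at -1/2 + (5/6)*sqrt(3) and contributes nothing to the residue; only the rational part matters.
The factor κ**2 + κ - 11/6 splits as (κ - a)(κ - a') with a = -1/2 + (5/6)*sqrt(3), a' = -1/2 - (5/6)*sqrt(3). At the order-1 pole a set g(κ) = (κ - a)*(rational part) = [-22*κ/13 - 23/31] / (κ - a').
Simple pole: residue = g(a) at a = -1/2 + (5/6)*sqrt(3), which is -11/13 + (42/2015)*sqrt(3).
List the singular points by increasing real part (a conjugate pair: the negative imaginary part first).


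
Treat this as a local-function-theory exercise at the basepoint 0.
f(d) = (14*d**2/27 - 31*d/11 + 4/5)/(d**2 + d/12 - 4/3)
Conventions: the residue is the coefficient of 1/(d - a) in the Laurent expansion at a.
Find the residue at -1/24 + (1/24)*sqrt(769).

The residue is -5099/3564 + (344407/13703580)*sqrt(769).

The factor d**2 + d/12 - 4/3 splits as (d - a)(d - a') with a = -1/24 + (1/24)*sqrt(769), a' = -1/24 - (1/24)*sqrt(769). At the order-1 pole a set g(d) = (d - a)*f(d) = [14*d**2/27 - 31*d/11 + 4/5] / (d - a').
Simple pole: residue = g(a) at a = -1/24 + (1/24)*sqrt(769), which is -5099/3564 + (344407/13703580)*sqrt(769).


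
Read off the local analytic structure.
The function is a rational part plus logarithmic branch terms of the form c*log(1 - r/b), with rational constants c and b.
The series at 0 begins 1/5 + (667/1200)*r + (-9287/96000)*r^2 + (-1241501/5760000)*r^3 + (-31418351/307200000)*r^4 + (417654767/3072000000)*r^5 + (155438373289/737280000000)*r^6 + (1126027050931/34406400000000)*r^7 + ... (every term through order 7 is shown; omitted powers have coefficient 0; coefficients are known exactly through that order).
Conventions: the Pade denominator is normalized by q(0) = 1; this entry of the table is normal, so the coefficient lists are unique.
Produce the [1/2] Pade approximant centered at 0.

Taylor coefficients needed (read off): a_0 = 1/5, a_1 = 667/1200, a_2 = -9287/96000, a_3 = -1241501/5760000.
Write the denominator as Q(r) = 1 + q1*r + q2*r^2. Requiring Q*f - P = O(r^4) with deg P <= 1 kills the coefficients of r^2..r^3 in Q*f:
  r^2: a_2 + q1*a_1 + q2*a_0 = 0, i.e. -9287/96000 + (667/1200)*q1 + (1/5)*q2 = 0.
  r^3: a_3 + q1*a_2 + q2*a_1 = 0, i.e. -1241501/5760000 + (-9287/96000)*q1 + (667/1200)*q2 = 0.
Solving this linear system: q1 = 49137/1512800, q2 = 142842791/363072000.
The numerator is Q*f truncated at degree 1: P0 = a_0 = 1/5; P1 = a_1 + q1*a_0 = 12760381/22692000.

The Pade approximant has numerator coefficients [1/5, 12760381/22692000]; denominator coefficients [1, 49137/1512800, 142842791/363072000].


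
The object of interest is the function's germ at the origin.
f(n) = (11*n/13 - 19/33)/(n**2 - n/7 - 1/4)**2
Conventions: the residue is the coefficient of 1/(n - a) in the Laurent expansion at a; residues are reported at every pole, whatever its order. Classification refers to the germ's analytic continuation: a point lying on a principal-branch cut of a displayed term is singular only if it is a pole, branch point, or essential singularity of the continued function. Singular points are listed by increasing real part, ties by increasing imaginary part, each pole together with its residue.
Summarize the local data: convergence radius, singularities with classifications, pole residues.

Radius of convergence at 0: -1/14 + (5/14)*sqrt(2).
At 1/14 - (5/14)*sqrt(2): a pole of order 2; residue -(30331/42900)*sqrt(2).
At 1/14 + (5/14)*sqrt(2): a pole of order 2; residue (30331/42900)*sqrt(2).

Denominator factor (n**2 - n/7 - 1/4)^2: discriminant 50/49, real irrational roots 1/14 + (5/14)*sqrt(2) and 1/14 - (5/14)*sqrt(2); poles of order 2, moduli 1/14 + (5/14)*sqrt(2) and -1/14 + (5/14)*sqrt(2).
The radius of convergence is the smallest modulus among the singular points: -1/14 + (5/14)*sqrt(2).
The factor n**2 - n/7 - 1/4 splits as (n - a)(n - a') with a = 1/14 - (5/14)*sqrt(2), a' = 1/14 + (5/14)*sqrt(2). At the order-2 pole a set g(n) = (n - a)^2*f(n) = [11*n/13 - 19/33] / (n - a')^2.
Order-2 pole: residue = g'(a); g'(1/14 - (5/14)*sqrt(2)) = -(30331/42900)*sqrt(2), so the residue is -(30331/42900)*sqrt(2).
The factor n**2 - n/7 - 1/4 splits as (n - a)(n - a') with a = 1/14 + (5/14)*sqrt(2), a' = 1/14 - (5/14)*sqrt(2). At the order-2 pole a set g(n) = (n - a)^2*f(n) = [11*n/13 - 19/33] / (n - a')^2.
Order-2 pole: residue = g'(a); g'(1/14 + (5/14)*sqrt(2)) = (30331/42900)*sqrt(2), so the residue is (30331/42900)*sqrt(2).
List the singular points by increasing real part (a conjugate pair: the negative imaginary part first).


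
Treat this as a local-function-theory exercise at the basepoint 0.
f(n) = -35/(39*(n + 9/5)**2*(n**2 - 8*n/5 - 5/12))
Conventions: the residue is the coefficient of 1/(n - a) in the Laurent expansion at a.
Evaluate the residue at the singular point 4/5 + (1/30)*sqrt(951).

The factor n**2 - 8*n/5 - 5/12 splits as (n - a)(n - a') with a = 4/5 + (1/30)*sqrt(951), a' = 4/5 - (1/30)*sqrt(951). At the order-1 pole a set g(n) = (n - a)*f(n) = [-35/(39*(n + 9/5)**2)] / (n - a').
Simple pole: residue = g(a) at a = 4/5 + (1/30)*sqrt(951), which is 210000/2927521 - (41037500/12064314041)*sqrt(951).

The residue is 210000/2927521 - (41037500/12064314041)*sqrt(951).


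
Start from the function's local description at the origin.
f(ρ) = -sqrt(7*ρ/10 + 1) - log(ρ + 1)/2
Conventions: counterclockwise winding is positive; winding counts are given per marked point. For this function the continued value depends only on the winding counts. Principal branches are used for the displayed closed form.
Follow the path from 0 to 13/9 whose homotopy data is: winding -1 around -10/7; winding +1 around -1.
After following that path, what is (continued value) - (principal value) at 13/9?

Continued minus principal equals ((1/15)*sqrt(1810)) - (pi)*i.

The rational part is single-valued and drops out of the difference; each branch term changes only by its own monodromy.
(-1)*sqrt(1 - ρ/(-10/7)): winding -1 is odd, the square root flips sign, contributing -2*(-1)*sqrt(1 - (13/9)/(-10/7)) = -2*(-1)*sqrt(181/90) = (1/15)*sqrt(1810).
(-1/2)*log(1 - ρ/(-1)): each positive loop around -1 adds 2*pi*i to the log, so winding +1 contributes (-1/2)*(1)*2*pi*i = -pi*i.
Summing the contributions at ρ = 13/9 gives ((1/15)*sqrt(1810)) - (pi)*i.


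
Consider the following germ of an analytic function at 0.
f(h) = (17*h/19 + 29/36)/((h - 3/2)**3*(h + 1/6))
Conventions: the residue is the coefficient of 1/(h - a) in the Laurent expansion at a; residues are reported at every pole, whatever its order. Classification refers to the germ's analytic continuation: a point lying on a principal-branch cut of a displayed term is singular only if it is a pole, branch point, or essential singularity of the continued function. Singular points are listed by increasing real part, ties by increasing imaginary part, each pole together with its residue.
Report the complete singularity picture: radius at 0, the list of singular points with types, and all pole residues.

Radius of convergence at 0: 1/6.
At -1/6: a pole of order 1; residue -1347/9500.
At 3/2: a pole of order 3; residue 1347/9500.

Denominator factor (h - 3/2)^3: pole of order 3 at 3/2, modulus 3/2.
Denominator factor (h + 1/6): pole of order 1 at -1/6, modulus 1/6.
The radius of convergence is the smallest modulus among the singular points: 1/6.
At the order-1 pole -1/6 set g(h) = (h - (-1/6))*f(h) = (17*h/19 + 29/36)/(h - 3/2)**3.
Simple pole: residue = g(a) at a = -1/6, which is -1347/9500.
At the order-3 pole 3/2 set g(h) = (h - (3/2))^3*f(h) = (17*h/19 + 29/36)/(h + 1/6).
Order-3 pole: residue = g''(a)/2; g''(3/2) = 1347/4750, so the residue is 1347/9500.
List the singular points by increasing real part (a conjugate pair: the negative imaginary part first).


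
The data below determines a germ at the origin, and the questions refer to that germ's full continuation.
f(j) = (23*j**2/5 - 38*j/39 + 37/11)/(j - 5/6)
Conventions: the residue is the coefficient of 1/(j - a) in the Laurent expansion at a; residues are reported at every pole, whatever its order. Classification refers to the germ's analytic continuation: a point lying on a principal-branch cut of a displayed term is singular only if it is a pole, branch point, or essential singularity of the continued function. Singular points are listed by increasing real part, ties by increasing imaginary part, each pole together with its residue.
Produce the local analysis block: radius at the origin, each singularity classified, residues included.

Radius of convergence at 0: 5/6.
At 5/6: a pole of order 1; residue 29581/5148.

Denominator factor (j - 5/6): pole of order 1 at 5/6, modulus 5/6.
The radius of convergence is the smallest modulus among the singular points: 5/6.
At the order-1 pole 5/6 set g(j) = (j - (5/6))*f(j) = 23*j**2/5 - 38*j/39 + 37/11.
Simple pole: residue = g(a) at a = 5/6, which is 29581/5148.


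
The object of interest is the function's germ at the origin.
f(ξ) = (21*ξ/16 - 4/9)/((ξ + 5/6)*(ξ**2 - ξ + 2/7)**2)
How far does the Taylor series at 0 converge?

Denominator factor (ξ**2 - ξ + 2/7)^2: discriminant -1/7, complex-conjugate roots (1/2) + ((1/14)*sqrt(7))*i and (1/2) - ((1/14)*sqrt(7))*i; poles of order 2, moduli (1/7)*sqrt(14) and (1/7)*sqrt(14).
Denominator factor (ξ + 5/6): pole of order 1 at -5/6, modulus 5/6.
The radius of convergence is the smallest modulus among the singular points: (1/7)*sqrt(14).

The radius of convergence is (1/7)*sqrt(14).


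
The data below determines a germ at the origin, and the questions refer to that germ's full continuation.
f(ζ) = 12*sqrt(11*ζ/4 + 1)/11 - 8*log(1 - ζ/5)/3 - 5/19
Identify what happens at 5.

The term (-8/3)*log(1 - ζ/(5)) has argument 1 - 5/(5) = 0 at 5: a logarithmic (infinitely-sheeted) branch point; the remaining terms are analytic or single-valued there.

The point is a logarithmic branch point.


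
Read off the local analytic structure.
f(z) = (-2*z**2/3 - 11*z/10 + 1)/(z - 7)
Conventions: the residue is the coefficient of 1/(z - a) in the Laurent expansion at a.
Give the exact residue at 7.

At the order-1 pole 7 set g(z) = (z - (7))*f(z) = -2*z**2/3 - 11*z/10 + 1.
Simple pole: residue = g(a) at a = 7, which is -1181/30.

The residue is -1181/30.


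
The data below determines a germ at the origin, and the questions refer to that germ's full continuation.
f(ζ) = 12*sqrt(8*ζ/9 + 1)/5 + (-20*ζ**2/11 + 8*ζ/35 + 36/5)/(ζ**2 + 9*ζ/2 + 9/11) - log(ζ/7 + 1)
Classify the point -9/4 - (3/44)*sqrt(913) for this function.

The denominator factor ζ**2 + 9*ζ/2 + 9/11 vanishes at -9/4 - (3/44)*sqrt(913) and appears to the power 1; the numerator there equals -86697/8470 - (4857/8470)*sqrt(913), nonzero, and no other factor vanishes.
The branch terms are analytic at this point.
Hence a pole whose order is the multiplicity, 1.

The point is a pole of order 1.


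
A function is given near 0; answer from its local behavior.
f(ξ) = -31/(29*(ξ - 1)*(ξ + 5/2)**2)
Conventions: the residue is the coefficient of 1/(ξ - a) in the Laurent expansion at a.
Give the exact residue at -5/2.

The residue is 124/1421.

At the order-2 pole -5/2 set g(ξ) = (ξ - (-5/2))^2*f(ξ) = -31/(29*(ξ - 1)).
Order-2 pole: residue = g'(a); g'(-5/2) = 124/1421, so the residue is 124/1421.


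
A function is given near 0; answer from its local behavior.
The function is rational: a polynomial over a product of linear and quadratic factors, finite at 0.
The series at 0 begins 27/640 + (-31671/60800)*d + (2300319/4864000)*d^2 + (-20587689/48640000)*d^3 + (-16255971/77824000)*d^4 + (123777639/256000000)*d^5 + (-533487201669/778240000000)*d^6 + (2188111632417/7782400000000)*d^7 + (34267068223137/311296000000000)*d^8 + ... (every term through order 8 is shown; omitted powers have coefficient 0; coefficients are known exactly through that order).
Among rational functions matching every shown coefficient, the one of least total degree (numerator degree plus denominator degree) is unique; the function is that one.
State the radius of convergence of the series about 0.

The radius of convergence is (2/3)*sqrt(3).

No rational of total degree below 7 reproduces all 9 coefficients; solving the [1/6] Pade equations on them gives f(d) = (2/15 - 29*d/19)/((d - 4/3)**2*(d**2 + 8*d/5 + 4/3)**2), whose expansion matches every shown term.
Denominator factor (d - 4/3)^2: pole of order 2 at 4/3, modulus 4/3.
Denominator factor (d**2 + 8*d/5 + 4/3)^2: discriminant -208/75, complex-conjugate roots (-4/5) + ((2/15)*sqrt(39))*i and (-4/5) - ((2/15)*sqrt(39))*i; poles of order 2, moduli (2/3)*sqrt(3) and (2/3)*sqrt(3).
The radius of convergence is the smallest modulus among the singular points: (2/3)*sqrt(3).


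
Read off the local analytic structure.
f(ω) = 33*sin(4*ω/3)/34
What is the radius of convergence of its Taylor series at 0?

The factor -sin(4*ω/3) is entire and contributes no finite singular point.
The polynomial part has no poles.
No finite singular points: the Taylor series at 0 converges everywhere.

The radius of convergence is infinite.


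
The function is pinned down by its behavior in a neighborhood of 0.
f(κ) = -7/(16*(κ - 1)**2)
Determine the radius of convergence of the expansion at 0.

Denominator factor (κ - 1)^2: pole of order 2 at 1, modulus 1.
The radius of convergence is the smallest modulus among the singular points: 1.

The radius of convergence is 1.


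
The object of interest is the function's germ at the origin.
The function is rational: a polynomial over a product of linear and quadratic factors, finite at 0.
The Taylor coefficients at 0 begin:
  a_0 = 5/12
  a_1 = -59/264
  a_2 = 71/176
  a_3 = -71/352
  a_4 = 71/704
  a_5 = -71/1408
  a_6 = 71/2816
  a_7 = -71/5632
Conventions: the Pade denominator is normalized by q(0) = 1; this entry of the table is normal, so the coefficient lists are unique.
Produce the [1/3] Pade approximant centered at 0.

Taylor coefficients needed (read off): a_0 = 5/12, a_1 = -59/264, a_2 = 71/176, a_3 = -71/352, a_4 = 71/704.
Write the denominator as Q(ω) = 1 + q1*ω + q2*ω^2 + q3*ω^3. Requiring Q*f - P = O(ω^5) with deg P <= 1 kills the coefficients of ω^2..ω^4 in Q*f:
  ω^2: a_2 + q1*a_1 + q2*a_0 = 0, i.e. 71/176 + (-59/264)*q1 + (5/12)*q2 = 0.
  ω^3: a_3 + q1*a_2 + q2*a_1 + q3*a_0 = 0, i.e. -71/352 + (71/176)*q1 + (-59/264)*q2 + (5/12)*q3 = 0.
  ω^4: a_4 + q1*a_3 + q2*a_2 + q3*a_1 = 0, i.e. 71/704 + (-71/352)*q1 + (71/176)*q2 + (-59/264)*q3 = 0.
Solving this linear system: q1 = 900351/532666, q2 = -16401/266333, q3 = -1262877/1065332.
The numerator is Q*f truncated at degree 1: P0 = a_0 = 5/12; P1 = a_1 + q1*a_0 = 16902829/35155956.

The Pade approximant has numerator coefficients [5/12, 16902829/35155956]; denominator coefficients [1, 900351/532666, -16401/266333, -1262877/1065332].


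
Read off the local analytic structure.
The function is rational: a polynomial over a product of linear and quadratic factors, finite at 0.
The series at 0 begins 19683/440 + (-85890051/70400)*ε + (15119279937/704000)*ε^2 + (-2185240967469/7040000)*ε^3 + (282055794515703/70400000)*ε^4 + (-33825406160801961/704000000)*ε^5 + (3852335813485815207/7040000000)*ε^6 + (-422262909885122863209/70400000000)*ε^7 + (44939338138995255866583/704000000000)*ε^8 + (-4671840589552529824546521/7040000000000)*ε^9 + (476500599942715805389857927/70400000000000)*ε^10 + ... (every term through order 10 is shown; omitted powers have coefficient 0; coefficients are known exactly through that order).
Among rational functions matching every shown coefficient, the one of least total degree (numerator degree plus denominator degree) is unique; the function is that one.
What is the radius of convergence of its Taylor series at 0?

No rational of total degree below 9 reproduces all 11 coefficients; solving the [1/8] Pade equations on them gives f(ε) = (15*ε/16 - 18/11)/((ε**2 + ε - 10/3)*(ε**2 + 2*ε + 2/9)**3), whose expansion matches every shown term.
Denominator factor (ε**2 + 2*ε + 2/9)^3: discriminant 28/9, real irrational roots -1 + (1/3)*sqrt(7) and -1 - (1/3)*sqrt(7); poles of order 3, moduli 1 - (1/3)*sqrt(7) and 1 + (1/3)*sqrt(7).
Denominator factor (ε**2 + ε - 10/3): discriminant 43/3, real irrational roots -1/2 + (1/6)*sqrt(129) and -1/2 - (1/6)*sqrt(129); poles of order 1, moduli -1/2 + (1/6)*sqrt(129) and 1/2 + (1/6)*sqrt(129).
The radius of convergence is the smallest modulus among the singular points: 1 - (1/3)*sqrt(7).

The radius of convergence is 1 - (1/3)*sqrt(7).
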